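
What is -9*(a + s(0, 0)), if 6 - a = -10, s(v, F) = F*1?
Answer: -144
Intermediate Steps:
s(v, F) = F
a = 16 (a = 6 - 1*(-10) = 6 + 10 = 16)
-9*(a + s(0, 0)) = -9*(16 + 0) = -9*16 = -144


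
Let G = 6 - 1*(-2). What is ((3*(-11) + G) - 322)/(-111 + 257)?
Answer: -347/146 ≈ -2.3767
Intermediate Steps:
G = 8 (G = 6 + 2 = 8)
((3*(-11) + G) - 322)/(-111 + 257) = ((3*(-11) + 8) - 322)/(-111 + 257) = ((-33 + 8) - 322)/146 = (-25 - 322)*(1/146) = -347*1/146 = -347/146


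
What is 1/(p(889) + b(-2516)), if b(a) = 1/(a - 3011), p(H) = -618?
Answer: -5527/3415687 ≈ -0.0016181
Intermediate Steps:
b(a) = 1/(-3011 + a)
1/(p(889) + b(-2516)) = 1/(-618 + 1/(-3011 - 2516)) = 1/(-618 + 1/(-5527)) = 1/(-618 - 1/5527) = 1/(-3415687/5527) = -5527/3415687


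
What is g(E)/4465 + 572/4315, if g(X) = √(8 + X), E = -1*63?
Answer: 572/4315 + I*√55/4465 ≈ 0.13256 + 0.001661*I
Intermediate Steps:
E = -63
g(E)/4465 + 572/4315 = √(8 - 63)/4465 + 572/4315 = √(-55)*(1/4465) + 572*(1/4315) = (I*√55)*(1/4465) + 572/4315 = I*√55/4465 + 572/4315 = 572/4315 + I*√55/4465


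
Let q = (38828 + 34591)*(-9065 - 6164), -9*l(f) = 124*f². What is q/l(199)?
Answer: 10062881559/4910524 ≈ 2049.2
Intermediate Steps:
l(f) = -124*f²/9
q = -1118097951 (q = 73419*(-15229) = -1118097951)
q/l(199) = -1118097951/((-124/9*199²)) = -1118097951/((-124/9*39601)) = -1118097951/(-4910524/9) = -1118097951*(-9/4910524) = 10062881559/4910524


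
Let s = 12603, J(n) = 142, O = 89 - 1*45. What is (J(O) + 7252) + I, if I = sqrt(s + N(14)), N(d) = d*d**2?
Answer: 7394 + sqrt(15347) ≈ 7517.9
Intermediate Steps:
O = 44 (O = 89 - 45 = 44)
N(d) = d**3
I = sqrt(15347) (I = sqrt(12603 + 14**3) = sqrt(12603 + 2744) = sqrt(15347) ≈ 123.88)
(J(O) + 7252) + I = (142 + 7252) + sqrt(15347) = 7394 + sqrt(15347)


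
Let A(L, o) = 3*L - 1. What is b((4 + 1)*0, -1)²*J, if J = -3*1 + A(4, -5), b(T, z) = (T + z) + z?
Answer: 32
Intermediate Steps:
A(L, o) = -1 + 3*L
b(T, z) = T + 2*z
J = 8 (J = -3*1 + (-1 + 3*4) = -3 + (-1 + 12) = -3 + 11 = 8)
b((4 + 1)*0, -1)²*J = ((4 + 1)*0 + 2*(-1))²*8 = (5*0 - 2)²*8 = (0 - 2)²*8 = (-2)²*8 = 4*8 = 32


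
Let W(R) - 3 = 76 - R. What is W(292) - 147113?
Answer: -147326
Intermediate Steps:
W(R) = 79 - R (W(R) = 3 + (76 - R) = 79 - R)
W(292) - 147113 = (79 - 1*292) - 147113 = (79 - 292) - 147113 = -213 - 147113 = -147326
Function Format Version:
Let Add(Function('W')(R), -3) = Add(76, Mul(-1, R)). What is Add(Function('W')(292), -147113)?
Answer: -147326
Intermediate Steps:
Function('W')(R) = Add(79, Mul(-1, R)) (Function('W')(R) = Add(3, Add(76, Mul(-1, R))) = Add(79, Mul(-1, R)))
Add(Function('W')(292), -147113) = Add(Add(79, Mul(-1, 292)), -147113) = Add(Add(79, -292), -147113) = Add(-213, -147113) = -147326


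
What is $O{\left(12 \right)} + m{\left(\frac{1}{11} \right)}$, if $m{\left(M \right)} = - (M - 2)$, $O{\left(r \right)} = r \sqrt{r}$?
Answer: $\frac{21}{11} + 24 \sqrt{3} \approx 43.478$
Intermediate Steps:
$O{\left(r \right)} = r^{\frac{3}{2}}$
$m{\left(M \right)} = 2 - M$ ($m{\left(M \right)} = - (-2 + M) = 2 - M$)
$O{\left(12 \right)} + m{\left(\frac{1}{11} \right)} = 12^{\frac{3}{2}} + \left(2 - \frac{1}{11}\right) = 24 \sqrt{3} + \left(2 - \frac{1}{11}\right) = 24 \sqrt{3} + \frac{21}{11} = \frac{21}{11} + 24 \sqrt{3}$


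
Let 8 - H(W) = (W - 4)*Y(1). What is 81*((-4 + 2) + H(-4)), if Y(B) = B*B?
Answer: 1134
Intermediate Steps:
Y(B) = B²
H(W) = 12 - W (H(W) = 8 - (W - 4)*1² = 8 - (-4 + W) = 8 + (4 - W) = 12 - W)
81*((-4 + 2) + H(-4)) = 81*((-4 + 2) + (12 - 1*(-4))) = 81*(-2 + (12 + 4)) = 81*(-2 + 16) = 81*14 = 1134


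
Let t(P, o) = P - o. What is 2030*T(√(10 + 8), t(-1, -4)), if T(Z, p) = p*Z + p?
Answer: 6090 + 18270*√2 ≈ 31928.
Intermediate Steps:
T(Z, p) = p + Z*p (T(Z, p) = Z*p + p = p + Z*p)
2030*T(√(10 + 8), t(-1, -4)) = 2030*((-1 - 1*(-4))*(1 + √(10 + 8))) = 2030*((-1 + 4)*(1 + √18)) = 2030*(3*(1 + 3*√2)) = 2030*(3 + 9*√2) = 6090 + 18270*√2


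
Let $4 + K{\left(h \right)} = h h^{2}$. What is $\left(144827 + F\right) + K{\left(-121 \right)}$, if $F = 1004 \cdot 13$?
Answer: $-1613686$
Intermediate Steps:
$K{\left(h \right)} = -4 + h^{3}$ ($K{\left(h \right)} = -4 + h h^{2} = -4 + h^{3}$)
$F = 13052$
$\left(144827 + F\right) + K{\left(-121 \right)} = \left(144827 + 13052\right) + \left(-4 + \left(-121\right)^{3}\right) = 157879 - 1771565 = -1613686$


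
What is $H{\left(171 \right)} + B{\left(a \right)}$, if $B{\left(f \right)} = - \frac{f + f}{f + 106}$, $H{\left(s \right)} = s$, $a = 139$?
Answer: $\frac{41617}{245} \approx 169.87$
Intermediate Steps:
$B{\left(f \right)} = - \frac{2 f}{106 + f}$
$H{\left(171 \right)} + B{\left(a \right)} = 171 - \frac{278}{106 + 139} = 171 - \frac{278}{245} = \frac{41617}{245}$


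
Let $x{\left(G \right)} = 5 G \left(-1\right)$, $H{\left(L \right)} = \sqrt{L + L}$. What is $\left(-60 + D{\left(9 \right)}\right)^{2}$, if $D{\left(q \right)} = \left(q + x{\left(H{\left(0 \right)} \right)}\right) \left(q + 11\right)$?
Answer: $14400$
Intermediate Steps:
$H{\left(L \right)} = \sqrt{2} \sqrt{L}$ ($H{\left(L \right)} = \sqrt{2 L} = \sqrt{2} \sqrt{L}$)
$x{\left(G \right)} = - 5 G$
$D{\left(q \right)} = q \left(11 + q\right)$ ($D{\left(q \right)} = \left(q - 5 \sqrt{2} \sqrt{0}\right) \left(q + 11\right) = \left(q - 5 \sqrt{2} \cdot 0\right) \left(11 + q\right) = \left(q - 0\right) \left(11 + q\right) = \left(q + 0\right) \left(11 + q\right) = q \left(11 + q\right)$)
$\left(-60 + D{\left(9 \right)}\right)^{2} = \left(-60 + 9 \left(11 + 9\right)\right)^{2} = \left(-60 + 9 \cdot 20\right)^{2} = \left(-60 + 180\right)^{2} = 120^{2} = 14400$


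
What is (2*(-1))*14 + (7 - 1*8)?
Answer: -29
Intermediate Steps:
(2*(-1))*14 + (7 - 1*8) = -2*14 + (7 - 8) = -28 - 1 = -29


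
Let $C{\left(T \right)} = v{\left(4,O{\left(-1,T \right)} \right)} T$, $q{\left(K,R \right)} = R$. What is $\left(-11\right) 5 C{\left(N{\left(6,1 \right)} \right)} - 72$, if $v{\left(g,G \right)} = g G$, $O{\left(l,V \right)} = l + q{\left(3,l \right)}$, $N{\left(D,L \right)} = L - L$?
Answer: $-72$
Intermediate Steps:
$N{\left(D,L \right)} = 0$
$O{\left(l,V \right)} = 2 l$ ($O{\left(l,V \right)} = l + l = 2 l$)
$v{\left(g,G \right)} = G g$
$C{\left(T \right)} = - 8 T$ ($C{\left(T \right)} = 2 \left(-1\right) 4 T = \left(-2\right) 4 T = - 8 T$)
$\left(-11\right) 5 C{\left(N{\left(6,1 \right)} \right)} - 72 = \left(-11\right) 5 \left(\left(-8\right) 0\right) - 72 = \left(-55\right) 0 - 72 = 0 - 72 = -72$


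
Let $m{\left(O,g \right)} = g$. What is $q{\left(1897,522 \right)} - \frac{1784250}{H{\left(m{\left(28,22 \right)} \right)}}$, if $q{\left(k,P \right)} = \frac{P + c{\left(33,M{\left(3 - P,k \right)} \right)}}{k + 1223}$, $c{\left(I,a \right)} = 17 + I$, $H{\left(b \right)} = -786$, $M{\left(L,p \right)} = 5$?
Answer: $\frac{17843941}{7860} \approx 2270.2$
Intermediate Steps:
$q{\left(k,P \right)} = \frac{50 + P}{1223 + k}$ ($q{\left(k,P \right)} = \frac{P + \left(17 + 33\right)}{k + 1223} = \frac{P + 50}{1223 + k} = \frac{50 + P}{1223 + k}$)
$q{\left(1897,522 \right)} - \frac{1784250}{H{\left(m{\left(28,22 \right)} \right)}} = \frac{50 + 522}{1223 + 1897} - \frac{1784250}{-786} = \frac{1}{3120} \cdot 572 - - \frac{297375}{131} = \frac{1}{3120} \cdot 572 + \frac{297375}{131} = \frac{11}{60} + \frac{297375}{131} = \frac{17843941}{7860}$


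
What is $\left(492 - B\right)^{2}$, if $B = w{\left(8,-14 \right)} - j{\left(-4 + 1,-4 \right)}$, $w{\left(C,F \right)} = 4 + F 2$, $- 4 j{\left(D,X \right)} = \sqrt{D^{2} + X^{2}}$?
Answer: $\frac{4239481}{16} \approx 2.6497 \cdot 10^{5}$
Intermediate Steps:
$j{\left(D,X \right)} = - \frac{\sqrt{D^{2} + X^{2}}}{4}$
$w{\left(C,F \right)} = 4 + 2 F$
$B = - \frac{91}{4}$ ($B = \left(4 + 2 \left(-14\right)\right) - - \frac{\sqrt{\left(-4 + 1\right)^{2} + \left(-4\right)^{2}}}{4} = \left(4 - 28\right) - - \frac{\sqrt{\left(-3\right)^{2} + 16}}{4} = -24 - - \frac{\sqrt{9 + 16}}{4} = -24 - - \frac{\sqrt{25}}{4} = -24 - \left(- \frac{1}{4}\right) 5 = -24 - - \frac{5}{4} = -24 + \frac{5}{4} = - \frac{91}{4} \approx -22.75$)
$\left(492 - B\right)^{2} = \left(492 - - \frac{91}{4}\right)^{2} = \left(492 + \frac{91}{4}\right)^{2} = \left(\frac{2059}{4}\right)^{2} = \frac{4239481}{16}$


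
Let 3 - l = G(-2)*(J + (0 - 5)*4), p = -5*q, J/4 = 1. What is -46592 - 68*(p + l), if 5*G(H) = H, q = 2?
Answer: -228404/5 ≈ -45681.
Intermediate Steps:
G(H) = H/5
J = 4 (J = 4*1 = 4)
p = -10 (p = -5*2 = -10)
l = -17/5 (l = 3 - (⅕)*(-2)*(4 + (0 - 5)*4) = 3 - (-2)*(4 - 5*4)/5 = 3 - (-2)*(4 - 20)/5 = 3 - (-2)*(-16)/5 = 3 - 1*32/5 = 3 - 32/5 = -17/5 ≈ -3.4000)
-46592 - 68*(p + l) = -46592 - 68*(-10 - 17/5) = -46592 - 68*(-67/5) = -46592 + 4556/5 = -228404/5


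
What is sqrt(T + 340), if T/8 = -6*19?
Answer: 2*I*sqrt(143) ≈ 23.917*I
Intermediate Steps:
T = -912 (T = 8*(-6*19) = 8*(-114) = -912)
sqrt(T + 340) = sqrt(-912 + 340) = sqrt(-572) = 2*I*sqrt(143)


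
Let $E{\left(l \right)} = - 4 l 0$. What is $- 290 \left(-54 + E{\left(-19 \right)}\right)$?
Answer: $15660$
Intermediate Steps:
$E{\left(l \right)} = 0$
$- 290 \left(-54 + E{\left(-19 \right)}\right) = - 290 \left(-54 + 0\right) = \left(-290\right) \left(-54\right) = 15660$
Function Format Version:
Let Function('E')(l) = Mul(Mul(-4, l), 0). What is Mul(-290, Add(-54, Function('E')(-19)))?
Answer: 15660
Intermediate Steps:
Function('E')(l) = 0
Mul(-290, Add(-54, Function('E')(-19))) = Mul(-290, Add(-54, 0)) = Mul(-290, -54) = 15660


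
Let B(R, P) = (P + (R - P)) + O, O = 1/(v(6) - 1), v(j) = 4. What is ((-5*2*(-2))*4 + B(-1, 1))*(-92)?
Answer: -21896/3 ≈ -7298.7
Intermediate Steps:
O = ⅓ (O = 1/(4 - 1) = 1/3 = ⅓ ≈ 0.33333)
B(R, P) = ⅓ + R (B(R, P) = (P + (R - P)) + ⅓ = R + ⅓ = ⅓ + R)
((-5*2*(-2))*4 + B(-1, 1))*(-92) = ((-5*2*(-2))*4 + (⅓ - 1))*(-92) = (-10*(-2)*4 - ⅔)*(-92) = (20*4 - ⅔)*(-92) = (80 - ⅔)*(-92) = (238/3)*(-92) = -21896/3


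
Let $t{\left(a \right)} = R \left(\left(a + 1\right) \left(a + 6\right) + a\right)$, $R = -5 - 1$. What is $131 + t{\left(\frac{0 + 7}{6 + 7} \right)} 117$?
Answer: $- \frac{95011}{13} \approx -7308.5$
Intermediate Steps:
$R = -6$
$t{\left(a \right)} = - 6 a - 6 \left(1 + a\right) \left(6 + a\right)$ ($t{\left(a \right)} = - 6 \left(\left(a + 1\right) \left(a + 6\right) + a\right) = - 6 \left(\left(1 + a\right) \left(6 + a\right) + a\right) = - 6 \left(a + \left(1 + a\right) \left(6 + a\right)\right) = - 6 a - 6 \left(1 + a\right) \left(6 + a\right)$)
$131 + t{\left(\frac{0 + 7}{6 + 7} \right)} 117 = 131 + \left(-36 - 48 \frac{0 + 7}{6 + 7} - 6 \left(\frac{0 + 7}{6 + 7}\right)^{2}\right) 117 = 131 + \left(-36 - 48 \cdot \frac{7}{13} - 6 \left(\frac{7}{13}\right)^{2}\right) 117 = 131 + \left(-36 - 48 \cdot 7 \cdot \frac{1}{13} - 6 \left(7 \cdot \frac{1}{13}\right)^{2}\right) 117 = 131 + \left(-36 - \frac{336}{13} - 6 \left(\frac{7}{13}\right)^{2}\right) 117 = 131 + \left(-36 - \frac{336}{13} - \frac{294}{169}\right) 117 = 131 - \frac{96714}{13} = - \frac{95011}{13}$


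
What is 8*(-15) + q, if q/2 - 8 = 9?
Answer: -86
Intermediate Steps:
q = 34 (q = 16 + 2*9 = 16 + 18 = 34)
8*(-15) + q = 8*(-15) + 34 = -120 + 34 = -86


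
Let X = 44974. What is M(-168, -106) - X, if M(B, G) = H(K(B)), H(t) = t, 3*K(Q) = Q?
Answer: -45030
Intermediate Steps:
K(Q) = Q/3
M(B, G) = B/3
M(-168, -106) - X = (⅓)*(-168) - 1*44974 = -56 - 44974 = -45030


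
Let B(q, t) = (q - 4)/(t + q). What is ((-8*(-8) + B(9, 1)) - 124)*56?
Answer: -3332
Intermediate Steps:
B(q, t) = (-4 + q)/(q + t)
((-8*(-8) + B(9, 1)) - 124)*56 = ((-8*(-8) + (-4 + 9)/(9 + 1)) - 124)*56 = ((64 + 5/10) - 124)*56 = ((64 + (⅒)*5) - 124)*56 = ((64 + ½) - 124)*56 = (129/2 - 124)*56 = -119/2*56 = -3332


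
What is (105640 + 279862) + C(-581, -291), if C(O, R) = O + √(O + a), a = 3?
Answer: 384921 + 17*I*√2 ≈ 3.8492e+5 + 24.042*I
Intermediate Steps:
C(O, R) = O + √(3 + O) (C(O, R) = O + √(O + 3) = O + √(3 + O))
(105640 + 279862) + C(-581, -291) = (105640 + 279862) + (-581 + √(3 - 581)) = 385502 + (-581 + √(-578)) = 385502 + (-581 + 17*I*√2) = 384921 + 17*I*√2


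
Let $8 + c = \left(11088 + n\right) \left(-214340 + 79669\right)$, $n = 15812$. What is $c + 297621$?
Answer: $-3622352287$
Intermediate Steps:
$c = -3622649908$ ($c = -8 + \left(11088 + 15812\right) \left(-214340 + 79669\right) = -8 + 26900 \left(-134671\right) = -8 - 3622649900 = -3622649908$)
$c + 297621 = -3622649908 + 297621 = -3622352287$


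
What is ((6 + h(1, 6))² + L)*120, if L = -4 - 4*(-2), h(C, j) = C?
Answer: 6360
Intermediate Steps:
L = 4 (L = -4 + 8 = 4)
((6 + h(1, 6))² + L)*120 = ((6 + 1)² + 4)*120 = (7² + 4)*120 = (49 + 4)*120 = 53*120 = 6360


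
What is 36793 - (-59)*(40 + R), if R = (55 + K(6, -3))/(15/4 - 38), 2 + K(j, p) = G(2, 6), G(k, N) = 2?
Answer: 5350981/137 ≈ 39058.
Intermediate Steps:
K(j, p) = 0 (K(j, p) = -2 + 2 = 0)
R = -220/137 (R = (55 + 0)/(15/4 - 38) = 55/(15*(1/4) - 38) = 55/(15/4 - 38) = 55/(-137/4) = 55*(-4/137) = -220/137 ≈ -1.6058)
36793 - (-59)*(40 + R) = 36793 - (-59)*(40 - 220/137) = 36793 - (-59)*5260/137 = 36793 - 1*(-310340/137) = 36793 + 310340/137 = 5350981/137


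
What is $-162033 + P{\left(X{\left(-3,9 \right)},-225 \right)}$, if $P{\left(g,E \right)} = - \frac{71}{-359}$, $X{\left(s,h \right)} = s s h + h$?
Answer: $- \frac{58169776}{359} \approx -1.6203 \cdot 10^{5}$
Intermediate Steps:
$X{\left(s,h \right)} = h + h s^{2}$ ($X{\left(s,h \right)} = s^{2} h + h = h s^{2} + h = h + h s^{2}$)
$P{\left(g,E \right)} = \frac{71}{359}$ ($P{\left(g,E \right)} = \left(-71\right) \left(- \frac{1}{359}\right) = \frac{71}{359}$)
$-162033 + P{\left(X{\left(-3,9 \right)},-225 \right)} = -162033 + \frac{71}{359} = - \frac{58169776}{359}$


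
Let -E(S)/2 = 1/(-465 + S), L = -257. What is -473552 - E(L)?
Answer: -170952273/361 ≈ -4.7355e+5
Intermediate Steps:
E(S) = -2/(-465 + S)
-473552 - E(L) = -473552 - (-2)/(-465 - 257) = -473552 - (-2)/(-722) = -473552 - (-2)*(-1)/722 = -473552 - 1*1/361 = -473552 - 1/361 = -170952273/361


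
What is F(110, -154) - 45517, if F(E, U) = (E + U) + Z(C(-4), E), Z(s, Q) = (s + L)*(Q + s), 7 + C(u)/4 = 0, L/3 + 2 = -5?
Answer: -49579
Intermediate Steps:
L = -21 (L = -6 + 3*(-5) = -6 - 15 = -21)
C(u) = -28 (C(u) = -28 + 4*0 = -28 + 0 = -28)
Z(s, Q) = (-21 + s)*(Q + s) (Z(s, Q) = (s - 21)*(Q + s) = (-21 + s)*(Q + s))
F(E, U) = 1372 + U - 48*E (F(E, U) = (E + U) + ((-28)**2 - 21*E - 21*(-28) + E*(-28)) = (E + U) + (784 - 21*E + 588 - 28*E) = (E + U) + (1372 - 49*E) = 1372 + U - 48*E)
F(110, -154) - 45517 = (1372 - 154 - 48*110) - 45517 = (1372 - 154 - 5280) - 45517 = -4062 - 45517 = -49579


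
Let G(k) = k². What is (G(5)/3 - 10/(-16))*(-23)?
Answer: -4945/24 ≈ -206.04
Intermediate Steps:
(G(5)/3 - 10/(-16))*(-23) = (5²/3 - 10/(-16))*(-23) = (25*(⅓) - 10*(-1/16))*(-23) = (25/3 + 5/8)*(-23) = (215/24)*(-23) = -4945/24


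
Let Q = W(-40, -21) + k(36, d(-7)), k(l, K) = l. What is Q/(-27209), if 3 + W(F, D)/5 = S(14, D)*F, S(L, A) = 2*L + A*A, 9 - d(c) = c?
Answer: 13397/3887 ≈ 3.4466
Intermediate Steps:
d(c) = 9 - c
S(L, A) = A² + 2*L (S(L, A) = 2*L + A² = A² + 2*L)
W(F, D) = -15 + 5*F*(28 + D²) (W(F, D) = -15 + 5*((D² + 2*14)*F) = -15 + 5*((D² + 28)*F) = -15 + 5*((28 + D²)*F) = -15 + 5*(F*(28 + D²)) = -15 + 5*F*(28 + D²))
Q = -93779 (Q = (-15 + 5*(-40)*(28 + (-21)²)) + 36 = (-15 + 5*(-40)*(28 + 441)) + 36 = (-15 + 5*(-40)*469) + 36 = (-15 - 93800) + 36 = -93815 + 36 = -93779)
Q/(-27209) = -93779/(-27209) = -93779*(-1/27209) = 13397/3887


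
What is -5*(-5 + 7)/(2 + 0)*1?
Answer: -5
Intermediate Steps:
-5*(-5 + 7)/(2 + 0)*1 = -10/2*1 = -5*1*1 = -5*1 = -5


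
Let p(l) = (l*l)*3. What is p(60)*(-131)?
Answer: -1414800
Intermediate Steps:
p(l) = 3*l² (p(l) = l²*3 = 3*l²)
p(60)*(-131) = (3*60²)*(-131) = (3*3600)*(-131) = 10800*(-131) = -1414800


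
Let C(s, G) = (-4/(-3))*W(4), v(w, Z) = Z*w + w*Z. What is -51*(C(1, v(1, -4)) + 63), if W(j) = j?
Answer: -3485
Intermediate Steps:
v(w, Z) = 2*Z*w (v(w, Z) = Z*w + Z*w = 2*Z*w)
C(s, G) = 16/3 (C(s, G) = -4/(-3)*4 = -4*(-⅓)*4 = (4/3)*4 = 16/3)
-51*(C(1, v(1, -4)) + 63) = -51*(16/3 + 63) = -51*205/3 = -3485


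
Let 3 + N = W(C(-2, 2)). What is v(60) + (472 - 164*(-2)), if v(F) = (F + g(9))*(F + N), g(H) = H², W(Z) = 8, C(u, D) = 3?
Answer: 9965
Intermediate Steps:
N = 5 (N = -3 + 8 = 5)
v(F) = (5 + F)*(81 + F) (v(F) = (F + 9²)*(F + 5) = (F + 81)*(5 + F) = (81 + F)*(5 + F) = (5 + F)*(81 + F))
v(60) + (472 - 164*(-2)) = (405 + 60² + 86*60) + (472 - 164*(-2)) = (405 + 3600 + 5160) + (472 - 1*(-328)) = 9165 + (472 + 328) = 9165 + 800 = 9965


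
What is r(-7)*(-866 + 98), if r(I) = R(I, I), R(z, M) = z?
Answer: 5376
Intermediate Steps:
r(I) = I
r(-7)*(-866 + 98) = -7*(-866 + 98) = -7*(-768) = 5376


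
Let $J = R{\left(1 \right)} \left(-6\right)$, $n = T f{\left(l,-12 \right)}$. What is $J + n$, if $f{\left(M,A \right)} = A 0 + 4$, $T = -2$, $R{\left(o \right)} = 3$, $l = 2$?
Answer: $-26$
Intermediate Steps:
$f{\left(M,A \right)} = 4$ ($f{\left(M,A \right)} = 0 + 4 = 4$)
$n = -8$ ($n = \left(-2\right) 4 = -8$)
$J = -18$ ($J = 3 \left(-6\right) = -18$)
$J + n = -18 - 8 = -26$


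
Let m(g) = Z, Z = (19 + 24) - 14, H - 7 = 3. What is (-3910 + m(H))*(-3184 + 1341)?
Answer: 7152683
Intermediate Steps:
H = 10 (H = 7 + 3 = 10)
Z = 29 (Z = 43 - 14 = 29)
m(g) = 29
(-3910 + m(H))*(-3184 + 1341) = (-3910 + 29)*(-3184 + 1341) = -3881*(-1843) = 7152683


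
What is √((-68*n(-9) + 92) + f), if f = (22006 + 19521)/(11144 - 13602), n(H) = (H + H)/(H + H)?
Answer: √42928970/2458 ≈ 2.6656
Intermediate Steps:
n(H) = 1 (n(H) = (2*H)/((2*H)) = (2*H)*(1/(2*H)) = 1)
f = -41527/2458 (f = 41527/(-2458) = 41527*(-1/2458) = -41527/2458 ≈ -16.895)
√((-68*n(-9) + 92) + f) = √((-68*1 + 92) - 41527/2458) = √((-68 + 92) - 41527/2458) = √(24 - 41527/2458) = √(17465/2458) = √42928970/2458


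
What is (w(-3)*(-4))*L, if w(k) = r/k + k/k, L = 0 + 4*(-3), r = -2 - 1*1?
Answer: 96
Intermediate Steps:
r = -3 (r = -2 - 1 = -3)
L = -12 (L = 0 - 12 = -12)
w(k) = 1 - 3/k (w(k) = -3/k + k/k = -3/k + 1 = 1 - 3/k)
(w(-3)*(-4))*L = (((-3 - 3)/(-3))*(-4))*(-12) = (-⅓*(-6)*(-4))*(-12) = (2*(-4))*(-12) = -8*(-12) = 96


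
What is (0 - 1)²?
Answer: 1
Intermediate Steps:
(0 - 1)² = (-1)² = 1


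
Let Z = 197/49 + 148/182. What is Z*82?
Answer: 252478/637 ≈ 396.35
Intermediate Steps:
Z = 3079/637 (Z = 197*(1/49) + 148*(1/182) = 197/49 + 74/91 = 3079/637 ≈ 4.8336)
Z*82 = (3079/637)*82 = 252478/637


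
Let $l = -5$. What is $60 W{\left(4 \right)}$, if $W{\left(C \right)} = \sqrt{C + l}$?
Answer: $60 i \approx 60.0 i$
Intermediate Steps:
$W{\left(C \right)} = \sqrt{-5 + C}$ ($W{\left(C \right)} = \sqrt{C - 5} = \sqrt{-5 + C}$)
$60 W{\left(4 \right)} = 60 \sqrt{-5 + 4} = 60 \sqrt{-1} = 60 i$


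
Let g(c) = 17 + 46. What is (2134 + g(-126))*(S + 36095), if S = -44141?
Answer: -17677062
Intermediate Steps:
g(c) = 63
(2134 + g(-126))*(S + 36095) = (2134 + 63)*(-44141 + 36095) = 2197*(-8046) = -17677062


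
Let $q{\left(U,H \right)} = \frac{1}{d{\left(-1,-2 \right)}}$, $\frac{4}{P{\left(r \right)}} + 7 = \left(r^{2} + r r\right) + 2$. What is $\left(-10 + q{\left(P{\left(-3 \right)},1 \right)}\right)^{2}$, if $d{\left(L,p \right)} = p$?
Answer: $\frac{441}{4} \approx 110.25$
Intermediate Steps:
$P{\left(r \right)} = \frac{4}{-5 + 2 r^{2}}$ ($P{\left(r \right)} = \frac{4}{-7 + \left(\left(r^{2} + r r\right) + 2\right)} = \frac{4}{-7 + \left(\left(r^{2} + r^{2}\right) + 2\right)} = \frac{4}{-7 + \left(2 r^{2} + 2\right)} = \frac{4}{-7 + \left(2 + 2 r^{2}\right)} = \frac{4}{-5 + 2 r^{2}}$)
$q{\left(U,H \right)} = - \frac{1}{2}$ ($q{\left(U,H \right)} = \frac{1}{-2} = - \frac{1}{2}$)
$\left(-10 + q{\left(P{\left(-3 \right)},1 \right)}\right)^{2} = \left(-10 - \frac{1}{2}\right)^{2} = \left(- \frac{21}{2}\right)^{2} = \frac{441}{4}$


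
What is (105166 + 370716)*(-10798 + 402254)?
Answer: 186286864192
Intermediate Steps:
(105166 + 370716)*(-10798 + 402254) = 475882*391456 = 186286864192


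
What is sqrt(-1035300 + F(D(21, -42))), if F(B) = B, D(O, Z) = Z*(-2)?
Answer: 12*I*sqrt(7189) ≈ 1017.5*I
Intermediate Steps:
D(O, Z) = -2*Z
sqrt(-1035300 + F(D(21, -42))) = sqrt(-1035300 - 2*(-42)) = sqrt(-1035300 + 84) = sqrt(-1035216) = 12*I*sqrt(7189)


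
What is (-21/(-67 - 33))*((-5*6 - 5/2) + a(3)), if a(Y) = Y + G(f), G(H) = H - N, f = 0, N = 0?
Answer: -1239/200 ≈ -6.1950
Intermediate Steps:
G(H) = H (G(H) = H - 1*0 = H + 0 = H)
a(Y) = Y (a(Y) = Y + 0 = Y)
(-21/(-67 - 33))*((-5*6 - 5/2) + a(3)) = (-21/(-67 - 33))*((-5*6 - 5/2) + 3) = (-21/(-100))*((-30 - 5*½) + 3) = (-21*(-1/100))*((-30 - 5/2) + 3) = 21*(-65/2 + 3)/100 = (21/100)*(-59/2) = -1239/200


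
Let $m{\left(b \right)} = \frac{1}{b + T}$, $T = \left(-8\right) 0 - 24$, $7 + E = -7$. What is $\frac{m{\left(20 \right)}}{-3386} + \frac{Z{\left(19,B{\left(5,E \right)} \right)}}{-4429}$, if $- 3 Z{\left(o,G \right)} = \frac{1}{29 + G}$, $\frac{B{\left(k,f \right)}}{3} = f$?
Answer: $\frac{159187}{2339468664} \approx 6.8044 \cdot 10^{-5}$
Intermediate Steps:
$E = -14$ ($E = -7 - 7 = -14$)
$B{\left(k,f \right)} = 3 f$
$T = -24$ ($T = 0 - 24 = -24$)
$Z{\left(o,G \right)} = - \frac{1}{3 \left(29 + G\right)}$
$m{\left(b \right)} = \frac{1}{-24 + b}$ ($m{\left(b \right)} = \frac{1}{b - 24} = \frac{1}{-24 + b}$)
$\frac{m{\left(20 \right)}}{-3386} + \frac{Z{\left(19,B{\left(5,E \right)} \right)}}{-4429} = \frac{1}{\left(-24 + 20\right) \left(-3386\right)} + \frac{\left(-1\right) \frac{1}{87 + 3 \cdot 3 \left(-14\right)}}{-4429} = \frac{1}{-4} \left(- \frac{1}{3386}\right) + - \frac{1}{87 + 3 \left(-42\right)} \left(- \frac{1}{4429}\right) = \left(- \frac{1}{4}\right) \left(- \frac{1}{3386}\right) + - \frac{1}{87 - 126} \left(- \frac{1}{4429}\right) = \frac{1}{13544} + - \frac{1}{-39} \left(- \frac{1}{4429}\right) = \frac{1}{13544} + \left(-1\right) \left(- \frac{1}{39}\right) \left(- \frac{1}{4429}\right) = \frac{1}{13544} + \frac{1}{39} \left(- \frac{1}{4429}\right) = \frac{1}{13544} - \frac{1}{172731} = \frac{159187}{2339468664}$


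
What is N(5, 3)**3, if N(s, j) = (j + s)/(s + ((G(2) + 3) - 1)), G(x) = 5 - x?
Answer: 64/125 ≈ 0.51200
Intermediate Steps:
N(s, j) = (j + s)/(5 + s) (N(s, j) = (j + s)/(s + (((5 - 1*2) + 3) - 1)) = (j + s)/(s + (((5 - 2) + 3) - 1)) = (j + s)/(s + ((3 + 3) - 1)) = (j + s)/(s + (6 - 1)) = (j + s)/(s + 5) = (j + s)/(5 + s))
N(5, 3)**3 = ((3 + 5)/(5 + 5))**3 = (8/10)**3 = ((1/10)*8)**3 = (4/5)**3 = 64/125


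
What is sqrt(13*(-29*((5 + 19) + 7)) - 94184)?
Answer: I*sqrt(105871) ≈ 325.38*I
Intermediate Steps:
sqrt(13*(-29*((5 + 19) + 7)) - 94184) = sqrt(13*(-29*(24 + 7)) - 94184) = sqrt(13*(-29*31) - 94184) = sqrt(13*(-899) - 94184) = sqrt(-11687 - 94184) = sqrt(-105871) = I*sqrt(105871)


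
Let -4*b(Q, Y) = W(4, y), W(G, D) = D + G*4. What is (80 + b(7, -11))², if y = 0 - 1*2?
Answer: 23409/4 ≈ 5852.3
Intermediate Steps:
y = -2 (y = 0 - 2 = -2)
W(G, D) = D + 4*G
b(Q, Y) = -7/2 (b(Q, Y) = -(-2 + 4*4)/4 = -(-2 + 16)/4 = -¼*14 = -7/2)
(80 + b(7, -11))² = (80 - 7/2)² = (153/2)² = 23409/4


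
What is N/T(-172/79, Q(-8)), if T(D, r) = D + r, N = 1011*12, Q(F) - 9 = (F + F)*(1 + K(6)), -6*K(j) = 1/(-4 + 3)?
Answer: -2875284/2807 ≈ -1024.3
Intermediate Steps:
K(j) = 1/6 (K(j) = -1/(6*(-4 + 3)) = -1/6/(-1) = -1/6*(-1) = 1/6)
Q(F) = 9 + 7*F/3 (Q(F) = 9 + (F + F)*(1 + 1/6) = 9 + (2*F)*(7/6) = 9 + 7*F/3)
N = 12132
N/T(-172/79, Q(-8)) = 12132/(-172/79 + (9 + (7/3)*(-8))) = 12132/(-172*1/79 + (9 - 56/3)) = 12132/(-172/79 - 29/3) = 12132/(-2807/237) = 12132*(-237/2807) = -2875284/2807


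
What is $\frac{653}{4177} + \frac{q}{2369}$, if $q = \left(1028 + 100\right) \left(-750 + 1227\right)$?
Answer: $\frac{2249006869}{9895313} \approx 227.28$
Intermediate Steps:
$q = 538056$ ($q = 1128 \cdot 477 = 538056$)
$\frac{653}{4177} + \frac{q}{2369} = \frac{653}{4177} + \frac{538056}{2369} = \frac{2249006869}{9895313}$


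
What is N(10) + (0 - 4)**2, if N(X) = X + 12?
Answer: 38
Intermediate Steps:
N(X) = 12 + X
N(10) + (0 - 4)**2 = (12 + 10) + (0 - 4)**2 = 22 + (-4)**2 = 22 + 16 = 38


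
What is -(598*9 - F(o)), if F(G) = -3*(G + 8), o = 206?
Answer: -6024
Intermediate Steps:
F(G) = -24 - 3*G (F(G) = -3*(8 + G) = -24 - 3*G)
-(598*9 - F(o)) = -(598*9 - (-24 - 3*206)) = -(5382 - (-24 - 618)) = -(5382 - 1*(-642)) = -(5382 + 642) = -1*6024 = -6024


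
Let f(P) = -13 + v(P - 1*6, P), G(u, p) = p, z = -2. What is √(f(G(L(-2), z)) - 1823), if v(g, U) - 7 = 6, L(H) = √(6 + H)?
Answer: I*√1823 ≈ 42.697*I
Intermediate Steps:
v(g, U) = 13 (v(g, U) = 7 + 6 = 13)
f(P) = 0 (f(P) = -13 + 13 = 0)
√(f(G(L(-2), z)) - 1823) = √(0 - 1823) = √(-1823) = I*√1823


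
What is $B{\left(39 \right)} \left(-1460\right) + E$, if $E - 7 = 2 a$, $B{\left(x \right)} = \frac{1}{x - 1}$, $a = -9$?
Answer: $- \frac{939}{19} \approx -49.421$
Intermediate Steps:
$B{\left(x \right)} = \frac{1}{-1 + x}$
$E = -11$ ($E = 7 + 2 \left(-9\right) = 7 - 18 = -11$)
$B{\left(39 \right)} \left(-1460\right) + E = \frac{1}{-1 + 39} \left(-1460\right) - 11 = \frac{1}{38} \left(-1460\right) - 11 = - \frac{730}{19} - 11 = - \frac{939}{19}$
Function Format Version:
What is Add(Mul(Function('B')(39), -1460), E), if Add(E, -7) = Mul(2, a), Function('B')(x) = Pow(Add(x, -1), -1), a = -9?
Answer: Rational(-939, 19) ≈ -49.421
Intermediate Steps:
Function('B')(x) = Pow(Add(-1, x), -1)
E = -11 (E = Add(7, Mul(2, -9)) = Add(7, -18) = -11)
Add(Mul(Function('B')(39), -1460), E) = Add(Mul(Pow(Add(-1, 39), -1), -1460), -11) = Add(Mul(Pow(38, -1), -1460), -11) = Add(Mul(Rational(1, 38), -1460), -11) = Add(Rational(-730, 19), -11) = Rational(-939, 19)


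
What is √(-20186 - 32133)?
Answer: I*√52319 ≈ 228.73*I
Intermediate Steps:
√(-20186 - 32133) = √(-52319) = I*√52319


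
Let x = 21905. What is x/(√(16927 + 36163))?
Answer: 4381*√53090/10618 ≈ 95.069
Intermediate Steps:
x/(√(16927 + 36163)) = 21905/(√(16927 + 36163)) = 21905/(√53090) = 21905*(√53090/53090) = 4381*√53090/10618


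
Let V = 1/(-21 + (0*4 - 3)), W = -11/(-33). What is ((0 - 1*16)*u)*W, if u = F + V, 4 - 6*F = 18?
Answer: 38/3 ≈ 12.667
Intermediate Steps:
F = -7/3 (F = ⅔ - ⅙*18 = ⅔ - 3 = -7/3 ≈ -2.3333)
W = ⅓ (W = -11*(-1/33) = ⅓ ≈ 0.33333)
V = -1/24 (V = 1/(-21 + (0 - 3)) = 1/(-21 - 3) = 1/(-24) = -1/24 ≈ -0.041667)
u = -19/8 (u = -7/3 - 1/24 = -19/8 ≈ -2.3750)
((0 - 1*16)*u)*W = ((0 - 1*16)*(-19/8))*(⅓) = ((0 - 16)*(-19/8))*(⅓) = -16*(-19/8)*(⅓) = 38*(⅓) = 38/3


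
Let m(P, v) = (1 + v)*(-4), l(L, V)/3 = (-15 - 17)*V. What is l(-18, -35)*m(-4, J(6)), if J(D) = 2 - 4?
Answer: 13440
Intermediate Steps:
J(D) = -2
l(L, V) = -96*V (l(L, V) = 3*((-15 - 17)*V) = 3*(-32*V) = -96*V)
m(P, v) = -4 - 4*v
l(-18, -35)*m(-4, J(6)) = (-96*(-35))*(-4 - 4*(-2)) = 3360*(-4 + 8) = 3360*4 = 13440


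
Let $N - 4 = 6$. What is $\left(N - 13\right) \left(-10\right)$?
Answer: $30$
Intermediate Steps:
$N = 10$ ($N = 4 + 6 = 10$)
$\left(N - 13\right) \left(-10\right) = \left(10 - 13\right) \left(-10\right) = \left(-3\right) \left(-10\right) = 30$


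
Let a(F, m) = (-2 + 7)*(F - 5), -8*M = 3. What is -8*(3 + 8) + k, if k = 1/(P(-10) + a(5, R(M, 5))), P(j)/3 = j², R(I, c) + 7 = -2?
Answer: -26399/300 ≈ -87.997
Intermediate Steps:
M = -3/8 (M = -⅛*3 = -3/8 ≈ -0.37500)
R(I, c) = -9 (R(I, c) = -7 - 2 = -9)
P(j) = 3*j²
a(F, m) = -25 + 5*F (a(F, m) = 5*(-5 + F) = -25 + 5*F)
k = 1/300 (k = 1/(3*(-10)² + (-25 + 5*5)) = 1/(3*100 + (-25 + 25)) = 1/(300 + 0) = 1/300 ≈ 0.0033333)
-8*(3 + 8) + k = -8*(3 + 8) + 1/300 = -8*11 + 1/300 = -88 + 1/300 = -26399/300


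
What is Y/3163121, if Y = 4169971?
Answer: 320767/243317 ≈ 1.3183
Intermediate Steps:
Y/3163121 = 4169971/3163121 = 4169971*(1/3163121) = 320767/243317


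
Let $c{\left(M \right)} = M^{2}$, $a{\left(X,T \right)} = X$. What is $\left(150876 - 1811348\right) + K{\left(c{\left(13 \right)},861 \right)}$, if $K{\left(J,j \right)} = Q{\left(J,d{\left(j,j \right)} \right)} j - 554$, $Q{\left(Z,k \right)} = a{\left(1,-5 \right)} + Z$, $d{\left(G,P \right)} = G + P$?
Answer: $-1514656$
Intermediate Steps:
$Q{\left(Z,k \right)} = 1 + Z$
$K{\left(J,j \right)} = -554 + j \left(1 + J\right)$ ($K{\left(J,j \right)} = \left(1 + J\right) j - 554 = j \left(1 + J\right) - 554 = -554 + j \left(1 + J\right)$)
$\left(150876 - 1811348\right) + K{\left(c{\left(13 \right)},861 \right)} = \left(150876 - 1811348\right) - \left(554 - 861 \left(1 + 13^{2}\right)\right) = -1660472 - \left(554 - 861 \left(1 + 169\right)\right) = -1660472 + \left(-554 + 861 \cdot 170\right) = -1660472 + \left(-554 + 146370\right) = -1660472 + 145816 = -1514656$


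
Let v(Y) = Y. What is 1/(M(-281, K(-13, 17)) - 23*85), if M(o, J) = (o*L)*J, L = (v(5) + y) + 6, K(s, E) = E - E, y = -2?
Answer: -1/1955 ≈ -0.00051151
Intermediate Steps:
K(s, E) = 0
L = 9 (L = (5 - 2) + 6 = 3 + 6 = 9)
M(o, J) = 9*J*o (M(o, J) = (o*9)*J = (9*o)*J = 9*J*o)
1/(M(-281, K(-13, 17)) - 23*85) = 1/(9*0*(-281) - 23*85) = 1/(0 - 1955) = 1/(-1955) = -1/1955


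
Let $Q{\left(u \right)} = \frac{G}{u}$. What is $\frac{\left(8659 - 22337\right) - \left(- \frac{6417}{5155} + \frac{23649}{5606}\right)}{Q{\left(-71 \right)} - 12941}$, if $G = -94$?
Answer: $\frac{28070950601743}{26549938272810} \approx 1.0573$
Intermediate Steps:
$Q{\left(u \right)} = - \frac{94}{u}$
$\frac{\left(8659 - 22337\right) - \left(- \frac{6417}{5155} + \frac{23649}{5606}\right)}{Q{\left(-71 \right)} - 12941} = \frac{\left(8659 - 22337\right) - \left(- \frac{6417}{5155} + \frac{23649}{5606}\right)}{- \frac{94}{-71} - 12941} = \frac{\left(8659 - 22337\right) - \frac{85936893}{28898930}}{\left(-94\right) \left(- \frac{1}{71}\right) - 12941} = \frac{-13678 + \left(\frac{6417}{5155} - \frac{23649}{5606}\right)}{\frac{94}{71} - 12941} = \frac{-13678 - \frac{85936893}{28898930}}{- \frac{918717}{71}} = \left(- \frac{395365501433}{28898930}\right) \left(- \frac{71}{918717}\right) = \frac{28070950601743}{26549938272810}$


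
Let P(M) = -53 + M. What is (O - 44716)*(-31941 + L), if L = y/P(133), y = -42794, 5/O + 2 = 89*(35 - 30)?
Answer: 25732861656771/17720 ≈ 1.4522e+9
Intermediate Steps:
O = 5/443 (O = 5/(-2 + 89*(35 - 30)) = 5/(-2 + 89*5) = 5/(-2 + 445) = 5/443 ≈ 0.011287)
L = -21397/40 (L = -42794/(-53 + 133) = -42794/80 = -42794*1/80 = -21397/40 ≈ -534.92)
(O - 44716)*(-31941 + L) = (5/443 - 44716)*(-31941 - 21397/40) = -19809183/443*(-1299037/40) = 25732861656771/17720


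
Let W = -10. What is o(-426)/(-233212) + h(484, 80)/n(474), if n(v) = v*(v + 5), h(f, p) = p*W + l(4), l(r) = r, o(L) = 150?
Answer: -54923413/13237462938 ≈ -0.0041491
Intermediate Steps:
h(f, p) = 4 - 10*p (h(f, p) = p*(-10) + 4 = -10*p + 4 = 4 - 10*p)
n(v) = v*(5 + v)
o(-426)/(-233212) + h(484, 80)/n(474) = 150/(-233212) + (4 - 10*80)/((474*(5 + 474))) = 150*(-1/233212) + (4 - 800)/((474*479)) = -75/116606 - 796/227046 = -75/116606 - 796*1/227046 = -75/116606 - 398/113523 = -54923413/13237462938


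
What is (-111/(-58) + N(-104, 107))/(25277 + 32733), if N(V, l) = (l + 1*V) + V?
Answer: -5747/3364580 ≈ -0.0017081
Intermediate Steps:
N(V, l) = l + 2*V (N(V, l) = (l + V) + V = (V + l) + V = l + 2*V)
(-111/(-58) + N(-104, 107))/(25277 + 32733) = (-111/(-58) + (107 + 2*(-104)))/(25277 + 32733) = (-1/58*(-111) + (107 - 208))/58010 = (111/58 - 101)*(1/58010) = -5747/58*1/58010 = -5747/3364580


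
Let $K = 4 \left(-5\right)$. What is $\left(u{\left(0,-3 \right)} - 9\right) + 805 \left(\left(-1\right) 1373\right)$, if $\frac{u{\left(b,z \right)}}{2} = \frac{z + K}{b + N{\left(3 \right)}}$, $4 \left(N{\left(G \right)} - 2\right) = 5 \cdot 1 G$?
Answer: $-1105282$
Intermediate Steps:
$N{\left(G \right)} = 2 + \frac{5 G}{4}$ ($N{\left(G \right)} = 2 + \frac{5 \cdot 1 G}{4} = 2 + \frac{5 G}{4}$)
$K = -20$
$u{\left(b,z \right)} = \frac{2 \left(-20 + z\right)}{\frac{23}{4} + b}$ ($u{\left(b,z \right)} = 2 \frac{z - 20}{b + \left(2 + \frac{5}{4} \cdot 3\right)} = 2 \frac{-20 + z}{b + \left(2 + \frac{15}{4}\right)} = 2 \frac{-20 + z}{b + \frac{23}{4}} = 2 \frac{-20 + z}{\frac{23}{4} + b} = \frac{2 \left(-20 + z\right)}{\frac{23}{4} + b}$)
$\left(u{\left(0,-3 \right)} - 9\right) + 805 \left(\left(-1\right) 1373\right) = \left(\frac{8 \left(-20 - 3\right)}{23 + 4 \cdot 0} - 9\right) + 805 \left(\left(-1\right) 1373\right) = \left(8 \frac{1}{23 + 0} \left(-23\right) - 9\right) + 805 \left(-1373\right) = \left(8 \cdot \frac{1}{23} \left(-23\right) - 9\right) - 1105265 = \left(-8 - 9\right) - 1105265 = -17 - 1105265 = -1105282$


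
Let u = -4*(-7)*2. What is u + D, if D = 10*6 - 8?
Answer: 108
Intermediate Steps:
u = 56 (u = 28*2 = 56)
D = 52 (D = 60 - 8 = 52)
u + D = 56 + 52 = 108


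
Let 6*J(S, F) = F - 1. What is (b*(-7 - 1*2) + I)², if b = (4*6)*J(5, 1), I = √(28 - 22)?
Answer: 6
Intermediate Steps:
I = √6 ≈ 2.4495
J(S, F) = -⅙ + F/6 (J(S, F) = (F - 1)/6 = (-1 + F)/6 = -⅙ + F/6)
b = 0 (b = (4*6)*(-⅙ + (⅙)*1) = 24*(-⅙ + ⅙) = 24*0 = 0)
(b*(-7 - 1*2) + I)² = (0*(-7 - 1*2) + √6)² = (0*(-7 - 2) + √6)² = (0*(-9) + √6)² = (0 + √6)² = (√6)² = 6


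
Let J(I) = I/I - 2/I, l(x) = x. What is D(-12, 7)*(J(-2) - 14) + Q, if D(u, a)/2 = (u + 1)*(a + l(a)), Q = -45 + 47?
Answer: 3698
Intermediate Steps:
Q = 2
D(u, a) = 4*a*(1 + u) (D(u, a) = 2*((u + 1)*(a + a)) = 2*((1 + u)*(2*a)) = 2*(2*a*(1 + u)) = 4*a*(1 + u))
J(I) = 1 - 2/I
D(-12, 7)*(J(-2) - 14) + Q = (4*7*(1 - 12))*((-2 - 2)/(-2) - 14) + 2 = (4*7*(-11))*(-1/2*(-4) - 14) + 2 = -308*(2 - 14) + 2 = -308*(-12) + 2 = 3696 + 2 = 3698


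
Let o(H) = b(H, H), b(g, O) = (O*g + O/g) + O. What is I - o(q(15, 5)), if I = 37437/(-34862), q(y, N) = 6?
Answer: -1536503/34862 ≈ -44.074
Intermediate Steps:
b(g, O) = O + O*g + O/g (b(g, O) = (O*g + O/g) + O = O + O*g + O/g)
o(H) = 1 + H + H**2 (o(H) = H + H*H + H/H = H + H**2 + 1 = 1 + H + H**2)
I = -37437/34862 (I = 37437*(-1/34862) = -37437/34862 ≈ -1.0739)
I - o(q(15, 5)) = -37437/34862 - (1 + 6 + 6**2) = -37437/34862 - (1 + 6 + 36) = -37437/34862 - 1*43 = -37437/34862 - 43 = -1536503/34862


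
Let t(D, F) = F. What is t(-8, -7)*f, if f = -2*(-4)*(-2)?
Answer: 112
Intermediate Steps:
f = -16 (f = 8*(-2) = -16)
t(-8, -7)*f = -7*(-16) = 112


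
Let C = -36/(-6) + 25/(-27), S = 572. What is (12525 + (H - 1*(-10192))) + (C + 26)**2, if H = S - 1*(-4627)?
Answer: 21054685/729 ≈ 28882.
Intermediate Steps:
H = 5199 (H = 572 - 1*(-4627) = 572 + 4627 = 5199)
C = 137/27 (C = -36*(-1/6) + 25*(-1/27) = 6 - 25/27 = 137/27 ≈ 5.0741)
(12525 + (H - 1*(-10192))) + (C + 26)**2 = (12525 + (5199 - 1*(-10192))) + (137/27 + 26)**2 = (12525 + (5199 + 10192)) + (839/27)**2 = (12525 + 15391) + 703921/729 = 27916 + 703921/729 = 21054685/729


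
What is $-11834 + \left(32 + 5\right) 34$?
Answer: $-10576$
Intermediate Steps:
$-11834 + \left(32 + 5\right) 34 = -11834 + 37 \cdot 34 = -11834 + 1258 = -10576$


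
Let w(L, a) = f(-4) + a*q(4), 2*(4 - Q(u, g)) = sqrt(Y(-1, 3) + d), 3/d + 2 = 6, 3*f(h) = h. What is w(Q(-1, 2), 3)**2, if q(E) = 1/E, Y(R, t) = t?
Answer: 49/144 ≈ 0.34028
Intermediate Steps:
f(h) = h/3
d = 3/4 (d = 3/(-2 + 6) = 3/4 ≈ 0.75000)
Q(u, g) = 4 - sqrt(15)/4 (Q(u, g) = 4 - sqrt(3 + 3/4)/2 = 4 - sqrt(15)/4)
w(L, a) = -4/3 + a/4 (w(L, a) = (1/3)*(-4) + a/4 = -4/3 + a*(1/4) = -4/3 + a/4)
w(Q(-1, 2), 3)**2 = (-4/3 + (1/4)*3)**2 = (-4/3 + 3/4)**2 = (-7/12)**2 = 49/144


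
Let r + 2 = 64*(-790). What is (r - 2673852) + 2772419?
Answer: 48005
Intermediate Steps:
r = -50562 (r = -2 + 64*(-790) = -2 - 50560 = -50562)
(r - 2673852) + 2772419 = (-50562 - 2673852) + 2772419 = -2724414 + 2772419 = 48005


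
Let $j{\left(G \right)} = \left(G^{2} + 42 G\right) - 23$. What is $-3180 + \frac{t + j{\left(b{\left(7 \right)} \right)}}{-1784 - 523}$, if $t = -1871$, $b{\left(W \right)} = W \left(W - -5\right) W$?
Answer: $- \frac{7704806}{2307} \approx -3339.8$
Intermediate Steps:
$b{\left(W \right)} = W^{2} \left(5 + W\right)$ ($b{\left(W \right)} = W \left(W + 5\right) W = W \left(5 + W\right) W = W^{2} \left(5 + W\right)$)
$j{\left(G \right)} = -23 + G^{2} + 42 G$
$-3180 + \frac{t + j{\left(b{\left(7 \right)} \right)}}{-1784 - 523} = -3180 + \frac{-1871 + \left(-23 + \left(7^{2} \left(5 + 7\right)\right)^{2} + 42 \cdot 7^{2} \left(5 + 7\right)\right)}{-1784 - 523} = -3180 + \frac{-1871 + \left(-23 + \left(49 \cdot 12\right)^{2} + 42 \cdot 49 \cdot 12\right)}{-2307} = -3180 + \left(-1871 + \left(-23 + 588^{2} + 42 \cdot 588\right)\right) \left(- \frac{1}{2307}\right) = -3180 + \left(-1871 + \left(-23 + 345744 + 24696\right)\right) \left(- \frac{1}{2307}\right) = -3180 + \left(-1871 + 370417\right) \left(- \frac{1}{2307}\right) = -3180 + 368546 \left(- \frac{1}{2307}\right) = -3180 - \frac{368546}{2307} = - \frac{7704806}{2307}$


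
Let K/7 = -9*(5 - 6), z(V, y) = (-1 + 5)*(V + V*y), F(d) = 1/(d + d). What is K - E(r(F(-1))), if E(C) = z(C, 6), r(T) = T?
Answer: 77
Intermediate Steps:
F(d) = 1/(2*d)
z(V, y) = 4*V + 4*V*y (z(V, y) = 4*(V + V*y) = 4*V + 4*V*y)
K = 63 (K = 7*(-9*(5 - 6)) = 7*(-9*(-1)) = 7*9 = 63)
E(C) = 28*C (E(C) = 4*C*(1 + 6) = 4*C*7 = 28*C)
K - E(r(F(-1))) = 63 - 28*(1/2)/(-1) = 63 - 28*(1/2)*(-1) = 63 - 28*(-1)/2 = 63 - 1*(-14) = 63 + 14 = 77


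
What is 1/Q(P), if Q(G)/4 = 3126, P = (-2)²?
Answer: 1/12504 ≈ 7.9974e-5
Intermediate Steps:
P = 4
Q(G) = 12504 (Q(G) = 4*3126 = 12504)
1/Q(P) = 1/12504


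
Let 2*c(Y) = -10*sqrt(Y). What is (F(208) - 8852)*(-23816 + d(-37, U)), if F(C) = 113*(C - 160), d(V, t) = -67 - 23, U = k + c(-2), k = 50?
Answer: 81949768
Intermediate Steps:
c(Y) = -5*sqrt(Y) (c(Y) = (-10*sqrt(Y))/2 = -5*sqrt(Y))
U = 50 - 5*I*sqrt(2) ≈ 50.0 - 7.0711*I
d(V, t) = -90
F(C) = -18080 + 113*C (F(C) = 113*(-160 + C) = -18080 + 113*C)
(F(208) - 8852)*(-23816 + d(-37, U)) = ((-18080 + 113*208) - 8852)*(-23816 - 90) = ((-18080 + 23504) - 8852)*(-23906) = (5424 - 8852)*(-23906) = -3428*(-23906) = 81949768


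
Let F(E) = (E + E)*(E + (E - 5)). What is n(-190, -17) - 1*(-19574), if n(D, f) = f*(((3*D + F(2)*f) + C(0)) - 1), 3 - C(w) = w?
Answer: 28074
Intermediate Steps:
C(w) = 3 - w
F(E) = 2*E*(-5 + 2*E) (F(E) = (2*E)*(E + (-5 + E)) = (2*E)*(-5 + 2*E) = 2*E*(-5 + 2*E))
n(D, f) = f*(2 - 4*f + 3*D) (n(D, f) = f*(((3*D + (2*2*(-5 + 2*2))*f) + (3 - 1*0)) - 1) = f*(((3*D + (2*2*(-5 + 4))*f) + (3 + 0)) - 1) = f*(((3*D + (2*2*(-1))*f) + 3) - 1) = f*(((3*D - 4*f) + 3) - 1) = f*(((-4*f + 3*D) + 3) - 1) = f*((3 - 4*f + 3*D) - 1) = f*(2 - 4*f + 3*D))
n(-190, -17) - 1*(-19574) = -17*(2 - 4*(-17) + 3*(-190)) - 1*(-19574) = -17*(2 + 68 - 570) + 19574 = -17*(-500) + 19574 = 8500 + 19574 = 28074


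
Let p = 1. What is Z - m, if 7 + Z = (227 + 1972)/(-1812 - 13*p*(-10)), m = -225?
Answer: 364477/1682 ≈ 216.69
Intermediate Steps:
Z = -13973/1682 (Z = -7 + (227 + 1972)/(-1812 - 13*1*(-10)) = -7 + 2199/(-1812 - 13*(-10)) = -7 + 2199/(-1812 + 130) = -7 + 2199/(-1682) = -7 + 2199*(-1/1682) = -7 - 2199/1682 = -13973/1682 ≈ -8.3074)
Z - m = -13973/1682 - 1*(-225) = -13973/1682 + 225 = 364477/1682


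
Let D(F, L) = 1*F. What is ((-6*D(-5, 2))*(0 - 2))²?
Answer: 3600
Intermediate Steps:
D(F, L) = F
((-6*D(-5, 2))*(0 - 2))² = ((-6*(-5))*(0 - 2))² = (30*(-2))² = (-60)² = 3600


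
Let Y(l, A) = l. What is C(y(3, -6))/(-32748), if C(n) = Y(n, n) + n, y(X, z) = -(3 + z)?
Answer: -1/5458 ≈ -0.00018322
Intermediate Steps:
y(X, z) = -3 - z
C(n) = 2*n (C(n) = n + n = 2*n)
C(y(3, -6))/(-32748) = (2*(-3 - 1*(-6)))/(-32748) = (2*(-3 + 6))*(-1/32748) = (2*3)*(-1/32748) = 6*(-1/32748) = -1/5458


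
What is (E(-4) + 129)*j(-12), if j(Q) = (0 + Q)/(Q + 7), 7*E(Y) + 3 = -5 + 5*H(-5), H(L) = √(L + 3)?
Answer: 2148/7 + 12*I*√2/7 ≈ 306.86 + 2.4244*I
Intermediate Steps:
H(L) = √(3 + L)
E(Y) = -8/7 + 5*I*√2/7 (E(Y) = -3/7 + (-5 + 5*√(3 - 5))/7 = -3/7 + (-5 + 5*√(-2))/7 = -3/7 + (-5 + 5*(I*√2))/7 = -3/7 + (-5 + 5*I*√2)/7 = -3/7 + (-5/7 + 5*I*√2/7) = -8/7 + 5*I*√2/7)
j(Q) = Q/(7 + Q)
(E(-4) + 129)*j(-12) = ((-8/7 + 5*I*√2/7) + 129)*(-12/(7 - 12)) = (895/7 + 5*I*√2/7)*(-12/(-5)) = (895/7 + 5*I*√2/7)*(-12*(-⅕)) = (895/7 + 5*I*√2/7)*(12/5) = 2148/7 + 12*I*√2/7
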